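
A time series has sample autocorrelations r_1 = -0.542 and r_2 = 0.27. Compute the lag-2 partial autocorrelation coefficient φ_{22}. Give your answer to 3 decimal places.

φ_{22} = (r_2 − r_1²) / (1 − r_1²)
r_1² = (-0.542)² = 0.293764
Numerator = 0.27 − 0.2938 = -0.0238; denominator = 1 − 0.2938 = 0.7062
φ_{22} = -0.0238 / 0.7062 = -0.034

-0.034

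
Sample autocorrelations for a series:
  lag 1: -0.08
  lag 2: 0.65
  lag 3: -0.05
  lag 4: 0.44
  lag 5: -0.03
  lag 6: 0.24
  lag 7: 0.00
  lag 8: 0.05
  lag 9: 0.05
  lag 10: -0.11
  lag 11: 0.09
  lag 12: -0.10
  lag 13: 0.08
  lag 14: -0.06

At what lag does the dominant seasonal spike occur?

2

The largest autocorrelation is r_2 = 0.65, with weaker echoes at lags 4 (0.44) and 6 (0.24); the remaining lags stay at or below 0.09.
The dominant spike at lag 2 indicates a seasonal period of 2.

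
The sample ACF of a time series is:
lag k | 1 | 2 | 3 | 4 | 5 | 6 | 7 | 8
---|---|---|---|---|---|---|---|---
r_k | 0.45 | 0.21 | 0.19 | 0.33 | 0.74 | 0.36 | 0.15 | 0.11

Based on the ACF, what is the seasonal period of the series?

5

The largest autocorrelation is r_5 = 0.74; the remaining lags stay at or below 0.45. The elevated value at lag 1 (0.45), dropping to 0.21 at lag 2, reflects decaying short-term dependence rather than seasonality.
The dominant spike at lag 5 indicates a seasonal period of 5.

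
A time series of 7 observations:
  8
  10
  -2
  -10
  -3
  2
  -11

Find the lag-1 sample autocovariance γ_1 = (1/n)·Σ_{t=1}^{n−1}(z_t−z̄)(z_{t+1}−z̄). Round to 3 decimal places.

11.242

Mean z̄ = (8 + 10 − 2 − 10 − 3 + 2 − 11)/7 = -0.8571
Deviations: 8.8571, 10.8571, -1.1429, -9.1429, -2.1429, 2.8571, -10.1429
Σ_{t=1}^{6}(z_t−z̄)(z_{t+1}−z̄) = 78.6939
γ_1 = 78.6939 / 7 = 11.242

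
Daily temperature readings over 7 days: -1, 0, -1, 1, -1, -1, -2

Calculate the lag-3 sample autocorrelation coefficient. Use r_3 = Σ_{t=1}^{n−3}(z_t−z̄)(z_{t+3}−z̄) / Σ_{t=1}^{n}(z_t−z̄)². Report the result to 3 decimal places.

Mean z̄ = (-1 + 0 − 1 + 1 − 1 − 1 − 2)/7 = -0.7143
Deviations from mean: -0.2857, 0.7143, -0.2857, 1.7143, -0.2857, -0.2857, -1.2857
Σ(z_t−z̄)(z_{t+3}−z̄) = (-0.4898) + (-0.2041) + (0.0816) + (-2.2041) = -2.8163
Denominator Σ(z_t−z̄)² = 5.4286
r_3 = -2.8163 / 5.4286 = -0.519

-0.519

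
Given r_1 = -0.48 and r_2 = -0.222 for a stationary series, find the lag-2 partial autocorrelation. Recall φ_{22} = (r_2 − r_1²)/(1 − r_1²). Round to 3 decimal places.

-0.588

φ_{22} = (r_2 − r_1²) / (1 − r_1²)
r_1² = (-0.48)² = 0.2304
Numerator = -0.222 − 0.2304 = -0.4524; denominator = 1 − 0.2304 = 0.7696
φ_{22} = -0.4524 / 0.7696 = -0.588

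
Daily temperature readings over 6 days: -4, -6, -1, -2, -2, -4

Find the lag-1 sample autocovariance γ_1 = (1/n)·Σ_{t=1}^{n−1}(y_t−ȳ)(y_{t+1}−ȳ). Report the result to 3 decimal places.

-0.144

Mean ȳ = (-4 − 6 − 1 − 2 − 2 − 4)/6 = -3.1667
Σ_{t=1}^{5}(y_t−ȳ)(y_{t+1}−ȳ) = -0.8611
γ_1 = -0.8611 / 6 = -0.144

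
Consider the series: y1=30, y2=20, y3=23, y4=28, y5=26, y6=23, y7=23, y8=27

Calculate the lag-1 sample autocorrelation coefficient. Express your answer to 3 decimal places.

Mean ȳ = (30 + 20 + 23 + 28 + 26 + 23 + 23 + 27)/8 = 25.0000
Deviations from mean: 5.0000, -5.0000, -2.0000, 3.0000, 1.0000, -2.0000, -2.0000, 2.0000
Σ(y_t−ȳ)(y_{t+1}−ȳ) = (-25.0000) + (10.0000) + (-6.0000) + (3.0000) + (-2.0000) + (4.0000) + (-4.0000) = -20.0000
Denominator Σ(y_t−ȳ)² = 76.0000
r_1 = -20.0000 / 76.0000 = -0.263

-0.263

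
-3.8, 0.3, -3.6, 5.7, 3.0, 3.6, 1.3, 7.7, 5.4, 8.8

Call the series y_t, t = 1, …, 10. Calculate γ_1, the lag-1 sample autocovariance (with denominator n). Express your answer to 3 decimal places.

3.443

Mean ȳ = (-3.8 + 0.3 − 3.6 + 5.7 + 3.0 + 3.6 + 1.3 + 7.7 + 5.4 + 8.8)/10 = 2.8400
Σ_{t=1}^{9}(y_t−ȳ)(y_{t+1}−ȳ) = 34.4284
γ_1 = 34.4284 / 10 = 3.443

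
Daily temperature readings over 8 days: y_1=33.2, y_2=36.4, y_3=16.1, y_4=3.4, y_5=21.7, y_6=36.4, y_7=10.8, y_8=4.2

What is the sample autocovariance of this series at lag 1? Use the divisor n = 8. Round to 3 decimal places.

Mean ȳ = (33.2 + 36.4 + 16.1 + 3.4 + 21.7 + 36.4 + 10.8 + 4.2)/8 = 20.2750
Deviations: 12.9250, 16.1250, -4.1750, -16.8750, 1.4250, 16.1250, -9.4750, -16.0750
Σ_{t=1}^{7}(y_t−ȳ)(y_{t+1}−ȳ) = 210.0044
γ_1 = 210.0044 / 8 = 26.251

26.251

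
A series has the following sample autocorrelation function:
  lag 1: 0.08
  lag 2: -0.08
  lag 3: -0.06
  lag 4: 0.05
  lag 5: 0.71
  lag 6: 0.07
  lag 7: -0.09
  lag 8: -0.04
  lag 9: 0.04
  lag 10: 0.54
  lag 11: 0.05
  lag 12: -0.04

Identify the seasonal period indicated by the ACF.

5

The largest autocorrelation is r_5 = 0.71, with a weaker echo at lag 10 (0.54); the remaining lags stay at or below 0.08.
The dominant spike at lag 5 indicates a seasonal period of 5.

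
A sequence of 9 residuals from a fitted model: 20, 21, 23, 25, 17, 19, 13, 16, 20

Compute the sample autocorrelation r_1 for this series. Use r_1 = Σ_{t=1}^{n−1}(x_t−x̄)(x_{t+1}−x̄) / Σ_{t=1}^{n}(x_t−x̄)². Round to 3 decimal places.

0.345

Mean x̄ = (20 + 21 + 23 + 25 + 17 + 19 + 13 + 16 + 20)/9 = 19.3333
Numerator Σ_{t=1}^{8}(x_t−x̄)(x_{t+1}−x̄) = 36.5556
Denominator Σ(x_t−x̄)² = 106.0000
r_1 = 36.5556 / 106.0000 = 0.345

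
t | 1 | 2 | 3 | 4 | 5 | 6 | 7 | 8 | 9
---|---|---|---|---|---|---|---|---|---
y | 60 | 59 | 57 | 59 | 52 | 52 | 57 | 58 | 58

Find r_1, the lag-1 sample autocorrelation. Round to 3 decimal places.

Mean ȳ = (60 + 59 + 57 + 59 + 52 + 52 + 57 + 58 + 58)/9 = 56.8889
Numerator Σ_{t=1}^{8}(y_t−ȳ)(y_{t+1}−ȳ) = 21.4321
Denominator Σ(y_t−ȳ)² = 68.8889
r_1 = 21.4321 / 68.8889 = 0.311

0.311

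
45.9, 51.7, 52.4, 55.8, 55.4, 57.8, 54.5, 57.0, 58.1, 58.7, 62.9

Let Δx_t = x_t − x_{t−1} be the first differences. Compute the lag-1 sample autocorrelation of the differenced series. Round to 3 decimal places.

-0.354

First differences Δx: 5.8, 0.7, 3.4, -0.4, 2.4, -3.3, 2.5, 1.1, 0.6, 4.2
Mean of differences = 1.7000
Numerator Σ(Δx_t−Δx̄)(Δx_{t+1}−Δx̄) = -20.9100
Denominator Σ(Δx_t−Δx̄)² = 59.0600
r_1(Δx) = -20.9100 / 59.0600 = -0.354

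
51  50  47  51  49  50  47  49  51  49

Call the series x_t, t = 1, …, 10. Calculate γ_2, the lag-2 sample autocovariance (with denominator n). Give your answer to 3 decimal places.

-0.392

Mean x̄ = (51 + 50 + 47 + 51 + 49 + 50 + 47 + 49 + 51 + 49)/10 = 49.4000
Σ_{t=1}^{8}(x_t−x̄)(x_{t+2}−x̄) = -3.9200
γ_2 = -3.9200 / 10 = -0.392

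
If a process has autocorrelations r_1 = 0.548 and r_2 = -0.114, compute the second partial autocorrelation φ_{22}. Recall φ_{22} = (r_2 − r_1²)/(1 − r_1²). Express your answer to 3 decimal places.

φ_{22} = (r_2 − r_1²) / (1 − r_1²)
r_1² = (0.548)² = 0.300304
Numerator = -0.114 − 0.3003 = -0.4143; denominator = 1 − 0.3003 = 0.6997
φ_{22} = -0.4143 / 0.6997 = -0.592

-0.592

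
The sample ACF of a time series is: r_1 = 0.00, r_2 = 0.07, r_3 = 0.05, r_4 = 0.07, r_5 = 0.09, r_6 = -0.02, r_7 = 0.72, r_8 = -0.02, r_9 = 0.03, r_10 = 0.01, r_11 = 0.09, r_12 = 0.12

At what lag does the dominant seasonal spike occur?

7

The largest autocorrelation is r_7 = 0.72; the remaining lags stay at or below 0.12.
The dominant spike at lag 7 indicates a seasonal period of 7.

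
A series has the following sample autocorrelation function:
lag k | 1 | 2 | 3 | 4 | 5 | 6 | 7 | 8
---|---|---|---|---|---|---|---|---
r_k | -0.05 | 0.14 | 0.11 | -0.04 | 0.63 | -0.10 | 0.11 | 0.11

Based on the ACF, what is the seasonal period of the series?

5

The largest autocorrelation is r_5 = 0.63; the remaining lags stay at or below 0.14.
The dominant spike at lag 5 indicates a seasonal period of 5.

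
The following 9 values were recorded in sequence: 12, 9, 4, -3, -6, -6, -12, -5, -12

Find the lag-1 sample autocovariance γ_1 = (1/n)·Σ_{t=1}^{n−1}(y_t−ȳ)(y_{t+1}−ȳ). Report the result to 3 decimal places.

Mean ȳ = (12 + 9 + 4 − 3 − 6 − 6 − 12 − 5 − 12)/9 = -2.1111
Σ_{t=1}^{8}(y_t−ȳ)(y_{t+1}−ȳ) = 333.4321
γ_1 = 333.4321 / 9 = 37.048

37.048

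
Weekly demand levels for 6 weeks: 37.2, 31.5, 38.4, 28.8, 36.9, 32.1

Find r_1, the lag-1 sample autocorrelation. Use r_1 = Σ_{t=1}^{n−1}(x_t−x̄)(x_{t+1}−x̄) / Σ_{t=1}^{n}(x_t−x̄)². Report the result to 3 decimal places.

-0.835

Mean x̄ = (37.2 + 31.5 + 38.4 + 28.8 + 36.9 + 32.1)/6 = 34.1500
Deviations from mean: 3.0500, -2.6500, 4.2500, -5.3500, 2.7500, -2.0500
Numerator Σ_{t=1}^{5}(x_t−x̄)(x_{t+1}−x̄) = -62.4325
Denominator Σ(x_t−x̄)² = 74.7750
r_1 = -62.4325 / 74.7750 = -0.835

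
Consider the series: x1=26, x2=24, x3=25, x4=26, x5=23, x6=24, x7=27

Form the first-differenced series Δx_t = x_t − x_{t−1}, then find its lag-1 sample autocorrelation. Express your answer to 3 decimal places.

First differences Δx: -2, 1, 1, -3, 1, 3
Mean of differences = 0.1667
Numerator Σ(Δx_t−Δx̄)(Δx_{t+1}−Δx̄) = -4.0278
Denominator Σ(Δx_t−Δx̄)² = 24.8333
r_1(Δx) = -4.0278 / 24.8333 = -0.162

-0.162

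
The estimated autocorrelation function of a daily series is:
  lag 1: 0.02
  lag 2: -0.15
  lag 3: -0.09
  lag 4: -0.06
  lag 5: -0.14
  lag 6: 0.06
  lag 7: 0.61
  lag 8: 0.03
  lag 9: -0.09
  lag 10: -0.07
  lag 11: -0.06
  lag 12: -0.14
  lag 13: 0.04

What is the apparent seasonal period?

The largest autocorrelation is r_7 = 0.61; the remaining lags stay at or below 0.06.
The dominant spike at lag 7 indicates a seasonal period of 7.

7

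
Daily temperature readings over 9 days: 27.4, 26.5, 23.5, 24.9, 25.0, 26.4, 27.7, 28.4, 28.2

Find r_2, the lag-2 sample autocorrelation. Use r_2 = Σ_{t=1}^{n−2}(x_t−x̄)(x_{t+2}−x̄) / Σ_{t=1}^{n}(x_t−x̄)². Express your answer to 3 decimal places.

Mean x̄ = (27.4 + 26.5 + 23.5 + 24.9 + 25.0 + 26.4 + 27.7 + 28.4 + 28.2)/9 = 26.4444
Σ(x_t−x̄)(x_{t+2}−x̄) = (-2.8136) + (-0.0858) + (4.2531) + (0.0686) + (-1.8136) + (-0.0869) + (2.2042) = 1.7260
Denominator Σ(x_t−x̄)² = 22.5422
r_2 = 1.7260 / 22.5422 = 0.077

0.077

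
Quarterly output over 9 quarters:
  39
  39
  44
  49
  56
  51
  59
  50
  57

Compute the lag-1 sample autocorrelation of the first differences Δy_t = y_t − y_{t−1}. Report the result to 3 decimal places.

-0.648

First differences Δy: 0, 5, 5, 7, -5, 8, -9, 7
Mean of differences = 2.2500
Numerator Σ(Δy_t−Δȳ)(Δy_{t+1}−Δȳ) = -179.8125
Denominator Σ(Δy_t−Δȳ)² = 277.5000
r_1(Δy) = -179.8125 / 277.5000 = -0.648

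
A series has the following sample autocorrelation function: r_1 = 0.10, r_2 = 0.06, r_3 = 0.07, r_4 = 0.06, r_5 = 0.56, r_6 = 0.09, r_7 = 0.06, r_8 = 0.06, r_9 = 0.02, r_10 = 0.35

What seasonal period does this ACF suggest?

The largest autocorrelation is r_5 = 0.56, with a weaker echo at lag 10 (0.35); the remaining lags stay at or below 0.10.
The dominant spike at lag 5 indicates a seasonal period of 5.

5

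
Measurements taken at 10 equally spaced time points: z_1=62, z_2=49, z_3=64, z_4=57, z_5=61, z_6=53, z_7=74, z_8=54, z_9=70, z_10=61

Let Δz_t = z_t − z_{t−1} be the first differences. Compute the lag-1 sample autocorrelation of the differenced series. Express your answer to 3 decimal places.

-0.829

First differences Δz: -13, 15, -7, 4, -8, 21, -20, 16, -9
Mean of differences = -0.1111
Numerator Σ(Δz_t−Δz̄)(Δz_{t+1}−Δz̄) = -1409.6790
Denominator Σ(Δz_t−Δz̄)² = 1700.8889
r_1(Δz) = -1409.6790 / 1700.8889 = -0.829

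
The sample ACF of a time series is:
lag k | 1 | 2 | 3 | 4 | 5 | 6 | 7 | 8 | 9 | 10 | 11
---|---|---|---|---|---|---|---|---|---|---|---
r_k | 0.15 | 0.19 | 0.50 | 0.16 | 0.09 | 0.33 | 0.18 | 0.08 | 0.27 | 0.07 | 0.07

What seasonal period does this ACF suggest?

3

The largest autocorrelation is r_3 = 0.50, with weaker echoes at lags 6 (0.33) and 9 (0.27); the remaining lags stay at or below 0.19.
The dominant spike at lag 3 indicates a seasonal period of 3.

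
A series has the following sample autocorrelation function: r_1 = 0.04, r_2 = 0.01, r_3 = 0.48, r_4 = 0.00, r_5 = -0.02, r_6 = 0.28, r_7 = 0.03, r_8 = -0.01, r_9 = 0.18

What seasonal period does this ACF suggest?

The largest autocorrelation is r_3 = 0.48, with weaker echoes at lags 6 (0.28) and 9 (0.18); the remaining lags stay at or below 0.04.
The dominant spike at lag 3 indicates a seasonal period of 3.

3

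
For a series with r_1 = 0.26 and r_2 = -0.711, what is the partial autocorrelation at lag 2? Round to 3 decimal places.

φ_{22} = (r_2 − r_1²) / (1 − r_1²)
r_1² = (0.26)² = 0.0676
Numerator = -0.711 − 0.0676 = -0.7786; denominator = 1 − 0.0676 = 0.9324
φ_{22} = -0.7786 / 0.9324 = -0.835

-0.835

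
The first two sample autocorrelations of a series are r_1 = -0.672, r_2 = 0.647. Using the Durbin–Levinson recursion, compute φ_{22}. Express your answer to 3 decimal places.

φ_{22} = (r_2 − r_1²) / (1 − r_1²)
r_1² = (-0.672)² = 0.451584
Numerator = 0.647 − 0.4516 = 0.1954; denominator = 1 − 0.4516 = 0.5484
φ_{22} = 0.1954 / 0.5484 = 0.356

0.356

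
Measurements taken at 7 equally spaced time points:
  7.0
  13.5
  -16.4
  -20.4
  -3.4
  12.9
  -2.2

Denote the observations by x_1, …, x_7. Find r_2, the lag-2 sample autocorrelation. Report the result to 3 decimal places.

Mean x̄ = (7.0 + 13.5 − 16.4 − 20.4 − 3.4 + 12.9 − 2.2)/7 = -1.2857
Deviations from mean: 8.2857, 14.7857, -15.1143, -19.1143, -2.1143, 14.1857, -0.9143
Numerator Σ_{t=1}^{5}(x_t−x̄)(x_{t+2}−x̄) = -645.1118
Denominator Σ(x_t−x̄)² = 1087.6086
r_2 = -645.1118 / 1087.6086 = -0.593

-0.593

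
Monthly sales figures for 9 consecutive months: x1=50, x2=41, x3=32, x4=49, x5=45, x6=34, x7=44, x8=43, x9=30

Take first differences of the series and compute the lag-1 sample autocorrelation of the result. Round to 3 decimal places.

-0.253

First differences Δx: -9, -9, 17, -4, -11, 10, -1, -13
Mean of differences = -2.5000
Numerator Σ(Δx_t−Δx̄)(Δx_{t+1}−Δx̄) = -204.2500
Denominator Σ(Δx_t−Δx̄)² = 808.0000
r_1(Δx) = -204.2500 / 808.0000 = -0.253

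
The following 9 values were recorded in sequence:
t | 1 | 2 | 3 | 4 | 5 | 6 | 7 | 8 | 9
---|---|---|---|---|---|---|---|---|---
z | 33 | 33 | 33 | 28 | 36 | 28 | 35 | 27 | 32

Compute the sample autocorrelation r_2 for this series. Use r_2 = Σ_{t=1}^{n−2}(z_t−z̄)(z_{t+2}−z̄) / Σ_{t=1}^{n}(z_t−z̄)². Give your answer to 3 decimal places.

Mean z̄ = (33 + 33 + 33 + 28 + 36 + 28 + 35 + 27 + 32)/9 = 31.6667
Numerator Σ_{t=1}^{7}(z_t−z̄)(z_{t+2}−z̄) = 48.7778
Denominator Σ(z_t−z̄)² = 84.0000
r_2 = 48.7778 / 84.0000 = 0.581

0.581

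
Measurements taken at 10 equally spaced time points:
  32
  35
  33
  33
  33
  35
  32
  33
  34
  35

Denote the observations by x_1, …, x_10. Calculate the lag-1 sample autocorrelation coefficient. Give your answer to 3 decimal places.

Mean x̄ = (32 + 35 + 33 + 33 + 33 + 35 + 32 + 33 + 34 + 35)/10 = 33.5000
Numerator Σ_{t=1}^{9}(x_t−x̄)(x_{t+1}−x̄) = -4.2500
Denominator Σ(x_t−x̄)² = 12.5000
r_1 = -4.2500 / 12.5000 = -0.340

-0.340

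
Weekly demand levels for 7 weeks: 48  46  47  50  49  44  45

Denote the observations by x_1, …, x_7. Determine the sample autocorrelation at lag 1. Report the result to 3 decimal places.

Mean x̄ = (48 + 46 + 47 + 50 + 49 + 44 + 45)/7 = 47.0000
Deviations from mean: 1.0000, -1.0000, 0.0000, 3.0000, 2.0000, -3.0000, -2.0000
Σ(x_t−x̄)(x_{t+1}−x̄) = (-1.0000) + (0.0000) + (0.0000) + (6.0000) + (-6.0000) + (6.0000) = 5.0000
Denominator Σ(x_t−x̄)² = 28.0000
r_1 = 5.0000 / 28.0000 = 0.179

0.179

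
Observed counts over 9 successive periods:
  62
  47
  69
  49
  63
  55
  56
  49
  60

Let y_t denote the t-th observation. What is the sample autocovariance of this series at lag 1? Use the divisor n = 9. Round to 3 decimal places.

Mean ȳ = (62 + 47 + 69 + 49 + 63 + 55 + 56 + 49 + 60)/9 = 56.6667
Σ_{t=1}^{8}(y_t−ȳ)(y_{t+1}−ȳ) = -343.7778
γ_1 = -343.7778 / 9 = -38.198

-38.198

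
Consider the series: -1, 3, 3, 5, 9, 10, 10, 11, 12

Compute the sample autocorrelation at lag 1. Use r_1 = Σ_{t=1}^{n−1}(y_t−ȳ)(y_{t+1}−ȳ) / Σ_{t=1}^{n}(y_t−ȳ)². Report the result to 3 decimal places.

0.609

Mean ȳ = (-1 + 3 + 3 + 5 + 9 + 10 + 10 + 11 + 12)/9 = 6.8889
Numerator Σ_{t=1}^{8}(y_t−ȳ)(y_{t+1}−ȳ) = 99.2099
Denominator Σ(y_t−ȳ)² = 162.8889
r_1 = 99.2099 / 162.8889 = 0.609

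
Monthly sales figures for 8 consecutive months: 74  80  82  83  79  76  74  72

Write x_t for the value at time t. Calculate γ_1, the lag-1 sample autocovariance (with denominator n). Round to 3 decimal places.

Mean x̄ = (74 + 80 + 82 + 83 + 79 + 76 + 74 + 72)/8 = 77.5000
Σ_{t=1}^{7}(x_t−x̄)(x_{t+1}−x̄) = 57.7500
γ_1 = 57.7500 / 8 = 7.219

7.219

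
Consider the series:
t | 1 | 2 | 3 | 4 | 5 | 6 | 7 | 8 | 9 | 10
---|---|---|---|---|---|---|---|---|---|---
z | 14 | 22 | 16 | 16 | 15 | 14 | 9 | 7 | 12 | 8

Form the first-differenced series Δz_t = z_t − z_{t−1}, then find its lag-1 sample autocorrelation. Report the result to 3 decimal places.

First differences Δz: 8, -6, 0, -1, -1, -5, -2, 5, -4
Mean of differences = -0.6667
Numerator Σ(Δz_t−Δz̄)(Δz_{t+1}−Δz̄) = -69.1111
Denominator Σ(Δz_t−Δz̄)² = 168.0000
r_1(Δz) = -69.1111 / 168.0000 = -0.411

-0.411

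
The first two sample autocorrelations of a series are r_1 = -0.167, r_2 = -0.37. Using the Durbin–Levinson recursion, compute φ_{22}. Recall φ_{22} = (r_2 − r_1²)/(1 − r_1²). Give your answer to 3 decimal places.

-0.409

φ_{22} = (r_2 − r_1²) / (1 − r_1²)
r_1² = (-0.167)² = 0.027889
Numerator = -0.37 − 0.0279 = -0.3979; denominator = 1 − 0.0279 = 0.9721
φ_{22} = -0.3979 / 0.9721 = -0.409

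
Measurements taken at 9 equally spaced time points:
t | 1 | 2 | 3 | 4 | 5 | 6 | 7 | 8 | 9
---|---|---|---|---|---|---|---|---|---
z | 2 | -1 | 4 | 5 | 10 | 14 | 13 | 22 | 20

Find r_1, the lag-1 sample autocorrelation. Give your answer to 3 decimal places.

Mean z̄ = (2 − 1 + 4 + 5 + 10 + 14 + 13 + 22 + 20)/9 = 9.8889
Numerator Σ_{t=1}^{8}(z_t−z̄)(z_{t+1}−z̄) = 351.6543
Denominator Σ(z_t−z̄)² = 514.8889
r_1 = 351.6543 / 514.8889 = 0.683

0.683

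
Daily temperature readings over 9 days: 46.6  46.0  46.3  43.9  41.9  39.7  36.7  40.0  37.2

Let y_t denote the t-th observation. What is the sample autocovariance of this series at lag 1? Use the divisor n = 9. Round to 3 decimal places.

Mean ȳ = (46.6 + 46.0 + 46.3 + 43.9 + 41.9 + 39.7 + 36.7 + 40.0 + 37.2)/9 = 42.0333
Σ_{t=1}^{8}(y_t−ȳ)(y_{t+1}−ȳ) = 76.1822
γ_1 = 76.1822 / 9 = 8.465

8.465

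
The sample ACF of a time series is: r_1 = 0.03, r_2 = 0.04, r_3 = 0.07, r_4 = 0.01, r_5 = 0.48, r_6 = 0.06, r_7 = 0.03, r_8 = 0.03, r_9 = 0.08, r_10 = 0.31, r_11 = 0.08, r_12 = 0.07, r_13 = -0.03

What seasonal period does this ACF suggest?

5

The largest autocorrelation is r_5 = 0.48, with a weaker echo at lag 10 (0.31); the remaining lags stay at or below 0.08.
The dominant spike at lag 5 indicates a seasonal period of 5.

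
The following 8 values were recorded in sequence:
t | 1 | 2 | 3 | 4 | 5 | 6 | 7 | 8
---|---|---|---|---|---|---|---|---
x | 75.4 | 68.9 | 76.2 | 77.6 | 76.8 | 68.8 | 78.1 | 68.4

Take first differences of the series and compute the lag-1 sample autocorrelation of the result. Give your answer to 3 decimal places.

-0.561

First differences Δx: -6.5, 7.3, 1.4, -0.8, -8.0, 9.3, -9.7
Mean of differences = -1.0000
Numerator Σ(Δx_t−Δx̄)(Δx_{t+1}−Δx̄) = -188.3600
Denominator Σ(Δx_t−Δx̄)² = 335.7200
r_1(Δx) = -188.3600 / 335.7200 = -0.561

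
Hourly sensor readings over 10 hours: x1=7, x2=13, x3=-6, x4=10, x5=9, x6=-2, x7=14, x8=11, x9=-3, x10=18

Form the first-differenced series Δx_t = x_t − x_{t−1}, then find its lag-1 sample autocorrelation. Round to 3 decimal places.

First differences Δx: 6, -19, 16, -1, -11, 16, -3, -14, 21
Mean of differences = 1.2222
Numerator Σ(Δx_t−Δx̄)(Δx_{t+1}−Δx̄) = -880.9383
Denominator Σ(Δx_t−Δx̄)² = 1663.5556
r_1(Δx) = -880.9383 / 1663.5556 = -0.530

-0.530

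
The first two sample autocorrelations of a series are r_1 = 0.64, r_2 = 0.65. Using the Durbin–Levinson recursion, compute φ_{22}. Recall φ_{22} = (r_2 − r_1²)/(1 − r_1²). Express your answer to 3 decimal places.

0.407

φ_{22} = (r_2 − r_1²) / (1 − r_1²)
r_1² = (0.64)² = 0.4096
Numerator = 0.65 − 0.4096 = 0.2404; denominator = 1 − 0.4096 = 0.5904
φ_{22} = 0.2404 / 0.5904 = 0.407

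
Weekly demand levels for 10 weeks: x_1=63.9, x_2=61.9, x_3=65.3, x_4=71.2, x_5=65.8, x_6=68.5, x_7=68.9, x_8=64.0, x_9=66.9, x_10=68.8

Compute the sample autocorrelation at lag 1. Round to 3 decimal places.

0.080

Mean x̄ = (63.9 + 61.9 + 65.3 + 71.2 + 65.8 + 68.5 + 68.9 + 64.0 + 66.9 + 68.8)/10 = 66.5200
Numerator Σ_{t=1}^{9}(x_t−x̄)(x_{t+1}−x̄) = 5.8596
Denominator Σ(x_t−x̄)² = 73.3960
r_1 = 5.8596 / 73.3960 = 0.080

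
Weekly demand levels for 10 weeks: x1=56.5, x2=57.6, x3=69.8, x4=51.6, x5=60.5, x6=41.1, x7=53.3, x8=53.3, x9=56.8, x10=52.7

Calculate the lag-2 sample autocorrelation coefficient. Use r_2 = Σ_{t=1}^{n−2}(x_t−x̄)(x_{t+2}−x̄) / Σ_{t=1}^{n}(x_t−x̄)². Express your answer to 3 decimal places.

Mean x̄ = (56.5 + 57.6 + 69.8 + 51.6 + 60.5 + 41.1 + 53.3 + 53.3 + 56.8 + 52.7)/10 = 55.3200
Numerator Σ_{t=1}^{8}(x_t−x̄)(x_{t+2}−x̄) = 157.0732
Denominator Σ(x_t−x̄)² = 476.3560
r_2 = 157.0732 / 476.3560 = 0.330

0.330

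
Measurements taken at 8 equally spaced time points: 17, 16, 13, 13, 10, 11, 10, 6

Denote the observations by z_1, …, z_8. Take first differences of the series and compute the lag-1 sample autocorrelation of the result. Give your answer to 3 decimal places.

-0.451

First differences Δz: -1, -3, 0, -3, 1, -1, -4
Mean of differences = -1.5714
Numerator Σ(Δz_t−Δz̄)(Δz_{t+1}−Δz̄) = -8.8980
Denominator Σ(Δz_t−Δz̄)² = 19.7143
r_1(Δz) = -8.8980 / 19.7143 = -0.451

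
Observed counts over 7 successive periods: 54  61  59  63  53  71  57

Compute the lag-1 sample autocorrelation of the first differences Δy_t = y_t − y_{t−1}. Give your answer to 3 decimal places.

-0.726

First differences Δy: 7, -2, 4, -10, 18, -14
Mean of differences = 0.5000
Numerator Σ(Δy_t−Δȳ)(Δy_{t+1}−Δȳ) = -499.2500
Denominator Σ(Δy_t−Δȳ)² = 687.5000
r_1(Δy) = -499.2500 / 687.5000 = -0.726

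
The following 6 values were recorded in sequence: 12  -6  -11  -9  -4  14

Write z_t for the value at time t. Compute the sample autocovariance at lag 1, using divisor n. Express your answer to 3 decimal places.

8.759

Mean z̄ = (12 − 6 − 11 − 9 − 4 + 14)/6 = -0.6667
Σ_{t=1}^{5}(z_t−z̄)(z_{t+1}−z̄) = 52.5556
γ_1 = 52.5556 / 6 = 8.759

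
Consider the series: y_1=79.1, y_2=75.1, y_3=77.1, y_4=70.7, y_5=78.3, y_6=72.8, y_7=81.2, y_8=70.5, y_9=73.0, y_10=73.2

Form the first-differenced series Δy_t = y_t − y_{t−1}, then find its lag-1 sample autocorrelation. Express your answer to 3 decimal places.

First differences Δy: -4.0, 2.0, -6.4, 7.6, -5.5, 8.4, -10.7, 2.5, 0.2
Mean of differences = -0.6556
Numerator Σ(Δy_t−Δȳ)(Δy_{t+1}−Δȳ) = -275.3764
Denominator Σ(Δy_t−Δȳ)² = 336.4422
r_1(Δy) = -275.3764 / 336.4422 = -0.818

-0.818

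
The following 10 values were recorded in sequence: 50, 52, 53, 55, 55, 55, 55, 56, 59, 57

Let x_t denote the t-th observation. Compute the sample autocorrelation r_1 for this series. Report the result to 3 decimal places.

Mean x̄ = (50 + 52 + 53 + 55 + 55 + 55 + 55 + 56 + 59 + 57)/10 = 54.7000
Numerator Σ_{t=1}^{9}(x_t−x̄)(x_{t+1}−x̄) = 32.9100
Denominator Σ(x_t−x̄)² = 58.1000
r_1 = 32.9100 / 58.1000 = 0.566

0.566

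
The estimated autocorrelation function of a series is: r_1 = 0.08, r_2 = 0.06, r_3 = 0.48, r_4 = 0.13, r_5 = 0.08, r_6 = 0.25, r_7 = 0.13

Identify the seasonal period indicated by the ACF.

The largest autocorrelation is r_3 = 0.48, with a weaker echo at lag 6 (0.25); the remaining lags stay at or below 0.13.
The dominant spike at lag 3 indicates a seasonal period of 3.

3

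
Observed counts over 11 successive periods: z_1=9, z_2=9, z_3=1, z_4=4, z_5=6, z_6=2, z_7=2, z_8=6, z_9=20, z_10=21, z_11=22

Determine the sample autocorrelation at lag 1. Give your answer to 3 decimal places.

0.633

Mean z̄ = (9 + 9 + 1 + 4 + 6 + 2 + 2 + 6 + 20 + 21 + 22)/11 = 9.2727
Numerator Σ_{t=1}^{10}(z_t−z̄)(z_{t+1}−z̄) = 403.6529
Denominator Σ(z_t−z̄)² = 638.1818
r_1 = 403.6529 / 638.1818 = 0.633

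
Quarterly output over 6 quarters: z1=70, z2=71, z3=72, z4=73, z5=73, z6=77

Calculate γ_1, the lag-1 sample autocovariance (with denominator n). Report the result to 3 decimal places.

Mean z̄ = (70 + 71 + 72 + 73 + 73 + 77)/6 = 72.6667
Σ_{t=1}^{5}(z_t−z̄)(z_{t+1}−z̄) = 6.8889
γ_1 = 6.8889 / 6 = 1.148

1.148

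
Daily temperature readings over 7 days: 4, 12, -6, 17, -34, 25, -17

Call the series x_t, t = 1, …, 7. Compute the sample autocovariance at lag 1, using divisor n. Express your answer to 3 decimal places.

-283.003

Mean x̄ = (4 + 12 − 6 + 17 − 34 + 25 − 17)/7 = 0.1429
Deviations: 3.8571, 11.8571, -6.1429, 16.8571, -34.1429, 24.8571, -17.1429
Σ_{t=1}^{6}(x_t−x̄)(x_{t+1}−x̄) = -1981.0204
γ_1 = -1981.0204 / 7 = -283.003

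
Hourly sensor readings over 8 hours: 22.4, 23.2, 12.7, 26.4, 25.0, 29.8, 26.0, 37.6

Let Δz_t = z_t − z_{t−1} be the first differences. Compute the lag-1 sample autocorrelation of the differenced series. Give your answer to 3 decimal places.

-0.572

First differences Δz: 0.8, -10.5, 13.7, -1.4, 4.8, -3.8, 11.6
Mean of differences = 2.1714
Numerator Σ(Δz_t−Δz̄)(Δz_{t+1}−Δz̄) = -251.2651
Denominator Σ(Δz_t−Δz̄)² = 439.5743
r_1(Δz) = -251.2651 / 439.5743 = -0.572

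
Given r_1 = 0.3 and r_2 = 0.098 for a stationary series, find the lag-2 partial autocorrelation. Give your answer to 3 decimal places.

φ_{22} = (r_2 − r_1²) / (1 − r_1²)
r_1² = (0.3)² = 0.09
Numerator = 0.098 − 0.0900 = 0.0080; denominator = 1 − 0.0900 = 0.9100
φ_{22} = 0.0080 / 0.9100 = 0.009

0.009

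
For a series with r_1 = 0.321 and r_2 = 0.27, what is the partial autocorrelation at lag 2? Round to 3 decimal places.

φ_{22} = (r_2 − r_1²) / (1 − r_1²)
r_1² = (0.321)² = 0.103041
Numerator = 0.27 − 0.1030 = 0.1670; denominator = 1 − 0.1030 = 0.8970
φ_{22} = 0.1670 / 0.8970 = 0.186

0.186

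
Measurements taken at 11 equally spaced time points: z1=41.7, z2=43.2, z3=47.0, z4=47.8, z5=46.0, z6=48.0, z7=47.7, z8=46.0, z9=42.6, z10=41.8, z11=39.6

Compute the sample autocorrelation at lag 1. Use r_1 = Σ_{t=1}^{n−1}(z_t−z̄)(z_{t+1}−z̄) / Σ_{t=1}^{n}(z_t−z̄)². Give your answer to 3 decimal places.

Mean z̄ = (41.7 + 43.2 + 47.0 + 47.8 + 46.0 + 48.0 + 47.7 + 46.0 + 42.6 + 41.8 + 39.6)/11 = 44.6727
Numerator Σ_{t=1}^{10}(z_t−z̄)(z_{t+1}−z̄) = 48.6620
Denominator Σ(z_t−z̄)² = 88.2418
r_1 = 48.6620 / 88.2418 = 0.551

0.551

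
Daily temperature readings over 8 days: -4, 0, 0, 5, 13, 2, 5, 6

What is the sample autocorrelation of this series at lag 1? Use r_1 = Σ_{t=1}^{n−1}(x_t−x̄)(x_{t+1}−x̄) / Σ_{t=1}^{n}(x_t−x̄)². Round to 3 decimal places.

0.192

Mean x̄ = (-4 + 0 + 0 + 5 + 13 + 2 + 5 + 6)/8 = 3.3750
Σ(x_t−x̄)(x_{t+1}−x̄) = (24.8906) + (11.3906) + (-5.4844) + (15.6406) + (-13.2344) + (-2.2344) + (4.2656) = 35.2344
Denominator Σ(x_t−x̄)² = 183.8750
r_1 = 35.2344 / 183.8750 = 0.192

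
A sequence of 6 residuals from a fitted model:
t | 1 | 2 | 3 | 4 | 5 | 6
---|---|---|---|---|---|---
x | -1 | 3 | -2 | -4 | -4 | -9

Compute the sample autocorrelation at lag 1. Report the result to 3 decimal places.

Mean x̄ = (-1 + 3 − 2 − 4 − 4 − 9)/6 = -2.8333
Σ(x_t−x̄)(x_{t+1}−x̄) = (10.6944) + (4.8611) + (-0.9722) + (1.3611) + (7.1944) = 23.1389
Denominator Σ(x_t−x̄)² = 78.8333
r_1 = 23.1389 / 78.8333 = 0.294

0.294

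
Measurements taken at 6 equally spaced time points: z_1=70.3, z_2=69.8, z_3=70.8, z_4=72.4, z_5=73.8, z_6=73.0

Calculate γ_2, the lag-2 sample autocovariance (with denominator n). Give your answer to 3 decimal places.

-0.176

Mean z̄ = (70.3 + 69.8 + 70.8 + 72.4 + 73.8 + 73.0)/6 = 71.6833
Σ_{t=1}^{4}(z_t−z̄)(z_{t+2}−z̄) = -1.0539
γ_2 = -1.0539 / 6 = -0.176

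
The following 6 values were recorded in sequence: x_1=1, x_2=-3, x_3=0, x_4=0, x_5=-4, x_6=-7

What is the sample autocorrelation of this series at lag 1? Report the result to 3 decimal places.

Mean x̄ = (1 − 3 + 0 + 0 − 4 − 7)/6 = -2.1667
Deviations from mean: 3.1667, -0.8333, 2.1667, 2.1667, -1.8333, -4.8333
Σ(x_t−x̄)(x_{t+1}−x̄) = (-2.6389) + (-1.8056) + (4.6944) + (-3.9722) + (8.8611) = 5.1389
Denominator Σ(x_t−x̄)² = 46.8333
r_1 = 5.1389 / 46.8333 = 0.110

0.110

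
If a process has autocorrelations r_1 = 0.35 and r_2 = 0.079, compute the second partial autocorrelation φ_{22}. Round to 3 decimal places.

φ_{22} = (r_2 − r_1²) / (1 − r_1²)
r_1² = (0.35)² = 0.1225
Numerator = 0.079 − 0.1225 = -0.0435; denominator = 1 − 0.1225 = 0.8775
φ_{22} = -0.0435 / 0.8775 = -0.050

-0.050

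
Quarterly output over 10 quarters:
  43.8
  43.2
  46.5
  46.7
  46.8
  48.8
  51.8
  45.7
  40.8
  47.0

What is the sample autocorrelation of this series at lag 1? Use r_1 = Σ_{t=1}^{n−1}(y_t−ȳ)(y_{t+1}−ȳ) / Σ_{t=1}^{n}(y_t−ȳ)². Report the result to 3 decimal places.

0.221

Mean ȳ = (43.8 + 43.2 + 46.5 + 46.7 + 46.8 + 48.8 + 51.8 + 45.7 + 40.8 + 47.0)/10 = 46.1100
Numerator Σ_{t=1}^{9}(y_t−ȳ)(y_{t+1}−ȳ) = 18.5049
Denominator Σ(y_t−ȳ)² = 83.5490
r_1 = 18.5049 / 83.5490 = 0.221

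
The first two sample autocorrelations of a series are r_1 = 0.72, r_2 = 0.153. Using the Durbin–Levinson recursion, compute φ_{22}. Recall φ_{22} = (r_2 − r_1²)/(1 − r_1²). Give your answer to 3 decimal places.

φ_{22} = (r_2 − r_1²) / (1 − r_1²)
r_1² = (0.72)² = 0.5184
Numerator = 0.153 − 0.5184 = -0.3654; denominator = 1 − 0.5184 = 0.4816
φ_{22} = -0.3654 / 0.4816 = -0.759

-0.759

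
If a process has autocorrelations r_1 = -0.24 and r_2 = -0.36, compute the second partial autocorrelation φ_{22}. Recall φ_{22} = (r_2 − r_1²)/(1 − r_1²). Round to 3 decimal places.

φ_{22} = (r_2 − r_1²) / (1 − r_1²)
r_1² = (-0.24)² = 0.0576
Numerator = -0.36 − 0.0576 = -0.4176; denominator = 1 − 0.0576 = 0.9424
φ_{22} = -0.4176 / 0.9424 = -0.443

-0.443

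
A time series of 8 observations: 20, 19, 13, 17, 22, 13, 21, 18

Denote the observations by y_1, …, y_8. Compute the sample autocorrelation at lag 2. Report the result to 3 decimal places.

-0.184

Mean ȳ = (20 + 19 + 13 + 17 + 22 + 13 + 21 + 18)/8 = 17.8750
Deviations from mean: 2.1250, 1.1250, -4.8750, -0.8750, 4.1250, -4.8750, 3.1250, 0.1250
Numerator Σ_{t=1}^{6}(y_t−ȳ)(y_{t+2}−ȳ) = -14.9063
Denominator Σ(y_t−ȳ)² = 80.8750
r_2 = -14.9063 / 80.8750 = -0.184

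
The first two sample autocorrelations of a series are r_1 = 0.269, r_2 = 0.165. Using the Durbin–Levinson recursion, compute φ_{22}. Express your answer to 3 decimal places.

φ_{22} = (r_2 − r_1²) / (1 − r_1²)
r_1² = (0.269)² = 0.072361
Numerator = 0.165 − 0.0724 = 0.0926; denominator = 1 − 0.0724 = 0.9276
φ_{22} = 0.0926 / 0.9276 = 0.100

0.100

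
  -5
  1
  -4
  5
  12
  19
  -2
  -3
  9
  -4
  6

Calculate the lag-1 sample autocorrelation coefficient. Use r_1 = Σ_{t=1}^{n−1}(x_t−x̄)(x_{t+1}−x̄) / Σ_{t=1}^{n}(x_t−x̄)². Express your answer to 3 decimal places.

Mean x̄ = (-5 + 1 − 4 + 5 + 12 + 19 − 2 − 3 + 9 − 4 + 6)/11 = 3.0909
Numerator Σ_{t=1}^{10}(x_t−x̄)(x_{t+1}−x̄) = 28.4463
Denominator Σ(x_t−x̄)² = 612.9091
r_1 = 28.4463 / 612.9091 = 0.046

0.046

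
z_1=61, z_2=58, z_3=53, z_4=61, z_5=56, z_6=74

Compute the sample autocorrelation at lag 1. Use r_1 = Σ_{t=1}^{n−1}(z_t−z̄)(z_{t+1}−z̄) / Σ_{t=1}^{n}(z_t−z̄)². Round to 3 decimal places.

-0.185

Mean z̄ = (61 + 58 + 53 + 61 + 56 + 74)/6 = 60.5000
Deviations from mean: 0.5000, -2.5000, -7.5000, 0.5000, -4.5000, 13.5000
Σ(z_t−z̄)(z_{t+1}−z̄) = (-1.2500) + (18.7500) + (-3.7500) + (-2.2500) + (-60.7500) = -49.2500
Denominator Σ(z_t−z̄)² = 265.5000
r_1 = -49.2500 / 265.5000 = -0.185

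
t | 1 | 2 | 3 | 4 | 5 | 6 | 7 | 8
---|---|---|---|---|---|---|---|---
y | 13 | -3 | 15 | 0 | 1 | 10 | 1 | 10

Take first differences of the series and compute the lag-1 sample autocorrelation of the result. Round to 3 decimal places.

First differences Δy: -16, 18, -15, 1, 9, -9, 9
Mean of differences = -0.4286
Numerator Σ(Δy_t−Δȳ)(Δy_{t+1}−Δȳ) = -724.4694
Denominator Σ(Δy_t−Δȳ)² = 1047.7143
r_1(Δy) = -724.4694 / 1047.7143 = -0.691

-0.691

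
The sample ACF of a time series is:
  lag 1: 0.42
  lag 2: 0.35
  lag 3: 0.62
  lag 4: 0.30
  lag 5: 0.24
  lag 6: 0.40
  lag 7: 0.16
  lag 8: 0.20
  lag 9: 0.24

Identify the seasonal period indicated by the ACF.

The largest autocorrelation is r_3 = 0.62; the remaining lags stay at or below 0.42. The elevated value at lag 1 (0.42), dropping to 0.35 at lag 2, reflects decaying short-term dependence rather than seasonality.
The dominant spike at lag 3 indicates a seasonal period of 3.

3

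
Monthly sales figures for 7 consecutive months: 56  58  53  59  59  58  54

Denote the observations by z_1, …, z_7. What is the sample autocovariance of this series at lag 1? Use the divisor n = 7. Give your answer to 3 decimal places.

-1.359

Mean z̄ = (56 + 58 + 53 + 59 + 59 + 58 + 54)/7 = 56.7143
Deviations: -0.7143, 1.2857, -3.7143, 2.2857, 2.2857, 1.2857, -2.7143
Σ_{t=1}^{6}(z_t−z̄)(z_{t+1}−z̄) = -9.5102
γ_1 = -9.5102 / 7 = -1.359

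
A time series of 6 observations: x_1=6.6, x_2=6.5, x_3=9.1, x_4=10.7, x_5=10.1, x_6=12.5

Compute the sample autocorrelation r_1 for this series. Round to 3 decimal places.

0.410

Mean x̄ = (6.6 + 6.5 + 9.1 + 10.7 + 10.1 + 12.5)/6 = 9.2500
Deviations from mean: -2.6500, -2.7500, -0.1500, 1.4500, 0.8500, 3.2500
Numerator Σ_{t=1}^{5}(x_t−x̄)(x_{t+1}−x̄) = 11.4775
Denominator Σ(x_t−x̄)² = 27.9950
r_1 = 11.4775 / 27.9950 = 0.410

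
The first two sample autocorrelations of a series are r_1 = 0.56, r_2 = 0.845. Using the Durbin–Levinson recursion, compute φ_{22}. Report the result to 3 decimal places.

φ_{22} = (r_2 − r_1²) / (1 − r_1²)
r_1² = (0.56)² = 0.3136
Numerator = 0.845 − 0.3136 = 0.5314; denominator = 1 − 0.3136 = 0.6864
φ_{22} = 0.5314 / 0.6864 = 0.774

0.774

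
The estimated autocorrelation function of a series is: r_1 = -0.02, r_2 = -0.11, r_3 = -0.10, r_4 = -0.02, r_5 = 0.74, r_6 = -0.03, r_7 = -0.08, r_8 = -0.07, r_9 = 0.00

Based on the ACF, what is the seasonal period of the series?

The largest autocorrelation is r_5 = 0.74; the remaining lags stay at or below 0.00.
The dominant spike at lag 5 indicates a seasonal period of 5.

5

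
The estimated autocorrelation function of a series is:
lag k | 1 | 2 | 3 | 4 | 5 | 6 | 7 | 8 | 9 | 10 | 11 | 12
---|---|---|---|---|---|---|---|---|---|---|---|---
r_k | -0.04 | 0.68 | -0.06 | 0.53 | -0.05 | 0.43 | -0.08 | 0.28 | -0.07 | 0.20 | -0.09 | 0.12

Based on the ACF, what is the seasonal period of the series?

The largest autocorrelation is r_2 = 0.68, with weaker echoes at lags 4 (0.53), 6 (0.43), 8 (0.28) and 10 (0.20); the remaining lags stay at or below 0.12.
The dominant spike at lag 2 indicates a seasonal period of 2.

2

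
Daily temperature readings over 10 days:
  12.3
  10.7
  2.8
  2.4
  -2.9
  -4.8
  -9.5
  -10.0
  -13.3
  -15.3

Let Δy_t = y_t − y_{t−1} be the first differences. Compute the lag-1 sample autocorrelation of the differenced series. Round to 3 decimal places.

-0.718

First differences Δy: -1.6, -7.9, -0.4, -5.3, -1.9, -4.7, -0.5, -3.3, -2.0
Mean of differences = -3.0667
Numerator Σ(Δy_t−Δȳ)(Δy_{t+1}−Δȳ) = -35.4844
Denominator Σ(Δy_t−Δȳ)² = 49.4200
r_1(Δy) = -35.4844 / 49.4200 = -0.718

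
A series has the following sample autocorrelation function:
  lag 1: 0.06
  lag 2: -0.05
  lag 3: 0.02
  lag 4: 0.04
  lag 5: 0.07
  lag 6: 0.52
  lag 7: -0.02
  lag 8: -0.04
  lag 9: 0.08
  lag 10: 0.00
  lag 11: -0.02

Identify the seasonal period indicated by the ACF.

The largest autocorrelation is r_6 = 0.52; the remaining lags stay at or below 0.08.
The dominant spike at lag 6 indicates a seasonal period of 6.

6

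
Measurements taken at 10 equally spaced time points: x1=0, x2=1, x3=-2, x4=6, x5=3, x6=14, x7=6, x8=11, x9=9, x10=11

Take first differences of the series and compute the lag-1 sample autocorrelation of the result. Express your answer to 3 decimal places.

First differences Δx: 1, -3, 8, -3, 11, -8, 5, -2, 2
Mean of differences = 1.2222
Numerator Σ(Δx_t−Δx̄)(Δx_{t+1}−Δx̄) = -237.2716
Denominator Σ(Δx_t−Δx̄)² = 287.5556
r_1(Δx) = -237.2716 / 287.5556 = -0.825

-0.825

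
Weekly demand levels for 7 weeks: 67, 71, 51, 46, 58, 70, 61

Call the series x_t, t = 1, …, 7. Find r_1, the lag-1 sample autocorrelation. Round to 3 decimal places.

0.225

Mean x̄ = (67 + 71 + 51 + 46 + 58 + 70 + 61)/7 = 60.5714
Deviations from mean: 6.4286, 10.4286, -9.5714, -14.5714, -2.5714, 9.4286, 0.4286
Numerator Σ_{t=1}^{6}(x_t−x̄)(x_{t+1}−x̄) = 123.9592
Denominator Σ(x_t−x̄)² = 549.7143
r_1 = 123.9592 / 549.7143 = 0.225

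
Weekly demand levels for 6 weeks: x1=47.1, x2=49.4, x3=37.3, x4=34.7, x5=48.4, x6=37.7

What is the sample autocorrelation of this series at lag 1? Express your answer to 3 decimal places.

Mean x̄ = (47.1 + 49.4 + 37.3 + 34.7 + 48.4 + 37.7)/6 = 42.4333
Σ(x_t−x̄)(x_{t+1}−x̄) = (32.5111) + (-35.7622) + (39.6978) + (-46.1422) + (-28.2422) = -37.9378
Denominator Σ(x_t−x̄)² = 214.4733
r_1 = -37.9378 / 214.4733 = -0.177

-0.177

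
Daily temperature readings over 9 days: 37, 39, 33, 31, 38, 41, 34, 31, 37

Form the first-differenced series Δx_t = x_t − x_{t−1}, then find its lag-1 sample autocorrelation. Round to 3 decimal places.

First differences Δx: 2, -6, -2, 7, 3, -7, -3, 6
Mean of differences = 0.0000
Numerator Σ(Δx_t−Δx̄)(Δx_{t+1}−Δx̄) = -11.0000
Denominator Σ(Δx_t−Δx̄)² = 196.0000
r_1(Δx) = -11.0000 / 196.0000 = -0.056

-0.056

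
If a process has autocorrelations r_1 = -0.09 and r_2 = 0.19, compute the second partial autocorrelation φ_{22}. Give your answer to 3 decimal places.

φ_{22} = (r_2 − r_1²) / (1 − r_1²)
r_1² = (-0.09)² = 0.0081
Numerator = 0.19 − 0.0081 = 0.1819; denominator = 1 − 0.0081 = 0.9919
φ_{22} = 0.1819 / 0.9919 = 0.183

0.183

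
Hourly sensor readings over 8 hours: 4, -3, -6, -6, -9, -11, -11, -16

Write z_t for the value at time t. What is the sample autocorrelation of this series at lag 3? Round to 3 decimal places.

Mean z̄ = (4 − 3 − 6 − 6 − 9 − 11 − 11 − 16)/8 = -7.2500
Deviations from mean: 11.2500, 4.2500, 1.2500, 1.2500, -1.7500, -3.7500, -3.7500, -8.7500
Σ(z_t−z̄)(z_{t+3}−z̄) = (14.0625) + (-7.4375) + (-4.6875) + (-4.6875) + (15.3125) = 12.5625
Denominator Σ(z_t−z̄)² = 255.5000
r_3 = 12.5625 / 255.5000 = 0.049

0.049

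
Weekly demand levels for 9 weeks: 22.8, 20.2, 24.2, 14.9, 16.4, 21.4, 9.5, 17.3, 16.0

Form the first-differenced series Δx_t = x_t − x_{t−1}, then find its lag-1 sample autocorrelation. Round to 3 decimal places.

First differences Δx: -2.6, 4.0, -9.3, 1.5, 5.0, -11.9, 7.8, -1.3
Mean of differences = -0.8500
Numerator Σ(Δx_t−Δx̄)(Δx_{t+1}−Δx̄) = -219.6975
Denominator Σ(Δx_t−Δx̄)² = 334.8600
r_1(Δx) = -219.6975 / 334.8600 = -0.656

-0.656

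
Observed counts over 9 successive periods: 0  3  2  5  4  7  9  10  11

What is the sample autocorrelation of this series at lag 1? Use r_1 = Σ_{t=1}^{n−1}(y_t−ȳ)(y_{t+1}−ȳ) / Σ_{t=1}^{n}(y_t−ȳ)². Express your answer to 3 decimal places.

Mean ȳ = (0 + 3 + 2 + 5 + 4 + 7 + 9 + 10 + 11)/9 = 5.6667
Numerator Σ_{t=1}^{8}(y_t−ȳ)(y_{t+1}−ȳ) = 68.2222
Denominator Σ(y_t−ȳ)² = 116.0000
r_1 = 68.2222 / 116.0000 = 0.588

0.588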